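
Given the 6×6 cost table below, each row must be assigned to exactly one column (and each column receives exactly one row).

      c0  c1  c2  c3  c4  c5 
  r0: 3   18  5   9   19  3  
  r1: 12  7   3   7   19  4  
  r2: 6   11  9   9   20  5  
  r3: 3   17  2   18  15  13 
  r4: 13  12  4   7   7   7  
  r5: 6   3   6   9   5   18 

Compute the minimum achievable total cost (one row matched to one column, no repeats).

Minimum assignment cost: 27

optimal assignment: row0→col0 (cost 3), row1→col3 (cost 7), row2→col5 (cost 5), row3→col2 (cost 2), row4→col4 (cost 7), row5→col1 (cost 3)
total = 3 + 7 + 5 + 2 + 7 + 3 = 27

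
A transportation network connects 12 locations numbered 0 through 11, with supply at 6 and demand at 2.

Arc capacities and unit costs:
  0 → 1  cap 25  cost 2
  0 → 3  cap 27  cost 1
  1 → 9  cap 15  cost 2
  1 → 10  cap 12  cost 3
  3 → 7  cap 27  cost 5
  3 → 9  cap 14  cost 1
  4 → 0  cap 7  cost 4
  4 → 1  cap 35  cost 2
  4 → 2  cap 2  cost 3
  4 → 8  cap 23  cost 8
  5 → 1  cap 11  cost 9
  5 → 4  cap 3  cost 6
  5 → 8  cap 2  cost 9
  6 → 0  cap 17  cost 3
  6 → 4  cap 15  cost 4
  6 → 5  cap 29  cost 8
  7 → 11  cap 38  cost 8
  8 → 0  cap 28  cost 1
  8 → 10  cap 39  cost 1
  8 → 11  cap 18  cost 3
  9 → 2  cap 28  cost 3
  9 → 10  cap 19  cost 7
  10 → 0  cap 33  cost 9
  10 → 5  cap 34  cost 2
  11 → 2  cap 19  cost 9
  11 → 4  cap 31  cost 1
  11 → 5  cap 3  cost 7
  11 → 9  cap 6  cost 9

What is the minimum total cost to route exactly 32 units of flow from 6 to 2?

Minimum cost for 32 units: 325

shortest-cost path #1: 6→4→2 push 2 @ unit cost 7 (adds 14)
shortest-cost path #2: 6→0→3→9→2 push 14 @ unit cost 8 (adds 112)
shortest-cost path #3: 6→0→1→9→2 push 3 @ unit cost 10 (adds 30)
shortest-cost path #4: 6→4→1→9→2 push 11 @ unit cost 11 (adds 121)
shortest-cost path #5: 6→4→8→11→2 push 2 @ unit cost 24 (adds 48)
total cost = 325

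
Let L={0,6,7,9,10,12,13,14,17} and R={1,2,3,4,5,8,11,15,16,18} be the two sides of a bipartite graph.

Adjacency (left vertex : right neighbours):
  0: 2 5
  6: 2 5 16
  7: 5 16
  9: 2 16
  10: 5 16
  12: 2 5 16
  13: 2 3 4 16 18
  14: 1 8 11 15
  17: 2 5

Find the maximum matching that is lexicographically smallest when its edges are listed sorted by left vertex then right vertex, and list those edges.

|M| = 5 (so the lex-smallest maximum matching has 5 edges)
process left vertices in ascending order; for each, take the smallest-labelled available neighbour that still permits 5 edges overall, or leave it unmatched if none does
lex-smallest matching: {0-2, 6-5, 7-16, 13-3, 14-1}

Lex-smallest maximum matching: {(0,2), (6,5), (7,16), (13,3), (14,1)}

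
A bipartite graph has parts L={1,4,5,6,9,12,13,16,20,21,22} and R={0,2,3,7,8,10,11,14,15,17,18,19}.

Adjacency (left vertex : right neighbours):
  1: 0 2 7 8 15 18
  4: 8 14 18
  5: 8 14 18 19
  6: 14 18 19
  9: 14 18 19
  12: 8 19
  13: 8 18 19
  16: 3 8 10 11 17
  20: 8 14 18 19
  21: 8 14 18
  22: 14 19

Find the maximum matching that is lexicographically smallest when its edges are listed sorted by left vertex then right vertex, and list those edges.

|M| = 6 (so the lex-smallest maximum matching has 6 edges)
process left vertices in ascending order; for each, take the smallest-labelled available neighbour that still permits 6 edges overall, or leave it unmatched if none does
lex-smallest matching: {1-0, 4-8, 5-14, 6-18, 9-19, 16-3}

Lex-smallest maximum matching: {(1,0), (4,8), (5,14), (6,18), (9,19), (16,3)}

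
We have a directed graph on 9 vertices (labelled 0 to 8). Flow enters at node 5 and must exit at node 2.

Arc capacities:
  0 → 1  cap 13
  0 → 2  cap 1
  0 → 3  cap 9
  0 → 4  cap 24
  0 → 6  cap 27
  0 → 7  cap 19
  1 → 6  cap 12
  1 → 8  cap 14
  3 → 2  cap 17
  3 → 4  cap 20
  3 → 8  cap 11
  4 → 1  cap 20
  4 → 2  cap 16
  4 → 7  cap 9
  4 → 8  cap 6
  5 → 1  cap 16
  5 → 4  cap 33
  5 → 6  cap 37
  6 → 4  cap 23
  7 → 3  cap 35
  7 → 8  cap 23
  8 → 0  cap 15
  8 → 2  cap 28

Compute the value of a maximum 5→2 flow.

augment #1: 5→4→2 bottleneck 16, total now 16
augment #2: 5→1→8→2 bottleneck 14, total now 30
augment #3: 5→4→8→2 bottleneck 6, total now 36
augment #4: 5→4→7→3→2 bottleneck 9, total now 45

Maximum flow value: 45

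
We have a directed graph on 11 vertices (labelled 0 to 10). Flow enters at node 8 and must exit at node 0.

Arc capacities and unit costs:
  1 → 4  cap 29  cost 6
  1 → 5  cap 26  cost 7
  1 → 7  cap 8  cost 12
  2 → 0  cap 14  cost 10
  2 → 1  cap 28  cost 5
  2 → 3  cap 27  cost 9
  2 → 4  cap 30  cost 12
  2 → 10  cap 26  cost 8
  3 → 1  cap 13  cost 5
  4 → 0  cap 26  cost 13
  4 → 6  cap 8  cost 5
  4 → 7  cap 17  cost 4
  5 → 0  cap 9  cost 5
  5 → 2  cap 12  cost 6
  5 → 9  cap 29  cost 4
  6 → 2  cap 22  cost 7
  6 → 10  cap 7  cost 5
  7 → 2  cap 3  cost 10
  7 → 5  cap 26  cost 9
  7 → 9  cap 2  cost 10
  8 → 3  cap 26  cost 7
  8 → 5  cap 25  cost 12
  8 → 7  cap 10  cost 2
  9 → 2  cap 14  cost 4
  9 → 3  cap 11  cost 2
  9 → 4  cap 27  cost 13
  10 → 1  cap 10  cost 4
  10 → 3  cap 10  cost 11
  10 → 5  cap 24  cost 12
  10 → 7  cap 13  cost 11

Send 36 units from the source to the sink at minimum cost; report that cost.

shortest-cost path #1: 8→7→5→0 push 9 @ unit cost 16 (adds 144)
shortest-cost path #2: 8→7→2→0 push 1 @ unit cost 22 (adds 22)
shortest-cost path #3: 8→5→7→2→0 push 2 @ unit cost 23 (adds 46)
shortest-cost path #4: 8→5→7→9→2→0 push 2 @ unit cost 27 (adds 54)
shortest-cost path #5: 8→5→2→0 push 9 @ unit cost 28 (adds 252)
shortest-cost path #6: 8→3→1→4→0 push 13 @ unit cost 31 (adds 403)
total cost = 921

Minimum cost for 36 units: 921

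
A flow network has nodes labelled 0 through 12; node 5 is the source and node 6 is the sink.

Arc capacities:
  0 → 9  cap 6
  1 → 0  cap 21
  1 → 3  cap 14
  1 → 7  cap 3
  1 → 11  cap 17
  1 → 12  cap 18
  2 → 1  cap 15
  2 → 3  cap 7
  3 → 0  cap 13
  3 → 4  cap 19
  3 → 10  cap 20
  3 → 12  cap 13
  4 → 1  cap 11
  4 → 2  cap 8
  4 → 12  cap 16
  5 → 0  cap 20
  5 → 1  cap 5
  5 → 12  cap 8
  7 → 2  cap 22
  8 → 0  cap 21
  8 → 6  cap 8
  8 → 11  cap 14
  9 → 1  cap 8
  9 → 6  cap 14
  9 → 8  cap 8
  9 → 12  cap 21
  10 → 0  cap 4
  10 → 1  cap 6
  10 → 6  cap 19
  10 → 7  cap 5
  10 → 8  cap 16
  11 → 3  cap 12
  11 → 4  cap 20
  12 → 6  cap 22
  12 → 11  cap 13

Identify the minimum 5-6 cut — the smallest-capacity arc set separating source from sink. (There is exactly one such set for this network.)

augment #1: 5→12→6 push 8
augment #2: 5→0→9→6 push 6
augment #3: 5→1→12→6 push 5
max flow = 19; residual-reachable set from 5 gives S-side
cut edges (S→T): {(0,9), (5,1), (5,12)} total cap 19

Min-cut arcs: {(0,9), (5,1), (5,12)} (total capacity 19)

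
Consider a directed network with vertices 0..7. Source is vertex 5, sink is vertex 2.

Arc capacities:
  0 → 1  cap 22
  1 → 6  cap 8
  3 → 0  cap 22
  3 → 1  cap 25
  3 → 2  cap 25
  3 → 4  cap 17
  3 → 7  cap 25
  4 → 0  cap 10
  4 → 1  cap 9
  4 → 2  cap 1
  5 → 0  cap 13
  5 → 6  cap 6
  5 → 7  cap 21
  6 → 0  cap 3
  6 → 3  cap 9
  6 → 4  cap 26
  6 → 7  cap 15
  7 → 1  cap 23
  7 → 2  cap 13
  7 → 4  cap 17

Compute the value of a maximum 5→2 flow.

augment #1: 5→7→2 bottleneck 13, total now 13
augment #2: 5→6→3→2 bottleneck 6, total now 19
augment #3: 5→7→4→2 bottleneck 1, total now 20
augment #4: 5→0→1→6→3→2 bottleneck 3, total now 23

Maximum flow value: 23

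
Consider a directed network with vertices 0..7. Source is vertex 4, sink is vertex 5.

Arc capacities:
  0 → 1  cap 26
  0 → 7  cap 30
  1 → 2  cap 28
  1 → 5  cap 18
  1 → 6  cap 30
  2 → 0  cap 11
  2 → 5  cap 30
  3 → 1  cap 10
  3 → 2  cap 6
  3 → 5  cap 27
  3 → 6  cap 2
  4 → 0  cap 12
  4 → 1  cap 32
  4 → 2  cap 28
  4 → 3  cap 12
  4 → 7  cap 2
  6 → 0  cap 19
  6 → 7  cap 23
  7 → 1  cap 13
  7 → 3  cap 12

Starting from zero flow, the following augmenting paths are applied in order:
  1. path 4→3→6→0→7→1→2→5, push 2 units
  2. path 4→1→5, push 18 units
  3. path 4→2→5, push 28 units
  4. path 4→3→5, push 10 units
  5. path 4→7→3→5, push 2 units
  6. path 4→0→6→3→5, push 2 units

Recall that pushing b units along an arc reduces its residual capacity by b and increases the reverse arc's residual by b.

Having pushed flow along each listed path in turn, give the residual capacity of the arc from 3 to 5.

Residual capacity of (3,5): 13

after path 1 (4→3→6→0→7→1→2→5, push 2): res(3,5)=27
after path 2 (4→1→5, push 18): res(3,5)=27
after path 3 (4→2→5, push 28): res(3,5)=27
after path 4 (4→3→5, push 10): res(3,5)=17
after path 5 (4→7→3→5, push 2): res(3,5)=15
after path 6 (4→0→6→3→5, push 2): res(3,5)=13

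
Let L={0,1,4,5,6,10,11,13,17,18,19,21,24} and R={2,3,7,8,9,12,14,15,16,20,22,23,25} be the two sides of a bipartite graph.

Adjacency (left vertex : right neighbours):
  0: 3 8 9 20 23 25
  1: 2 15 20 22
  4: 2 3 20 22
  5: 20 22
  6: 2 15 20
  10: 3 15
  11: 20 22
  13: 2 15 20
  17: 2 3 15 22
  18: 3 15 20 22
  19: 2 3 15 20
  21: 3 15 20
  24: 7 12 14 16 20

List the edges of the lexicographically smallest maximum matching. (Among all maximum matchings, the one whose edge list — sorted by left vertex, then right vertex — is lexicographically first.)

|M| = 7 (so the lex-smallest maximum matching has 7 edges)
process left vertices in ascending order; for each, take the smallest-labelled available neighbour that still permits 7 edges overall, or leave it unmatched if none does
lex-smallest matching: {0-8, 1-2, 4-3, 5-20, 6-15, 11-22, 24-7}

Lex-smallest maximum matching: {(0,8), (1,2), (4,3), (5,20), (6,15), (11,22), (24,7)}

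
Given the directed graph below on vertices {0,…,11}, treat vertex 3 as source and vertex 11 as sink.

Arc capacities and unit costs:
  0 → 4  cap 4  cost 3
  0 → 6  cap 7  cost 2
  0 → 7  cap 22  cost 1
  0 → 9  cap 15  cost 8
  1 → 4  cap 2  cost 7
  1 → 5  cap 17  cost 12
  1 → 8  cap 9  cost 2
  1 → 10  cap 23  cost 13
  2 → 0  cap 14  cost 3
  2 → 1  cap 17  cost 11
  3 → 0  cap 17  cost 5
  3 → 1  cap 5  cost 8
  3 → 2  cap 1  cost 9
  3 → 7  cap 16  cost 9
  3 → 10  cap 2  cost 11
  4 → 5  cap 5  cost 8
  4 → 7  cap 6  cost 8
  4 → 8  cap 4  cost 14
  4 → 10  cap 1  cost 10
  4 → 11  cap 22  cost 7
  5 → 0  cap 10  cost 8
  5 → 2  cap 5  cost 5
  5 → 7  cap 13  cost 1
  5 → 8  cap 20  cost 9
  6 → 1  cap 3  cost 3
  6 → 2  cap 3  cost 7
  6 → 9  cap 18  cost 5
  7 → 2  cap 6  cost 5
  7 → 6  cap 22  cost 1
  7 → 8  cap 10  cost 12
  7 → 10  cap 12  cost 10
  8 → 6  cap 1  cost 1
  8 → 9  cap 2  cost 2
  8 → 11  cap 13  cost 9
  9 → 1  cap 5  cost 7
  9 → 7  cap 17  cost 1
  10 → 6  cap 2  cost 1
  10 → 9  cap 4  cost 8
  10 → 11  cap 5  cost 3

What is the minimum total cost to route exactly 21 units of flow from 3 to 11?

shortest-cost path #1: 3→10→11 push 2 @ unit cost 14 (adds 28)
shortest-cost path #2: 3→0→4→11 push 4 @ unit cost 15 (adds 60)
shortest-cost path #3: 3→1→8→11 push 5 @ unit cost 19 (adds 95)
shortest-cost path #4: 3→0→7→10→11 push 3 @ unit cost 19 (adds 57)
shortest-cost path #5: 3→0→6→1→8→11 push 3 @ unit cost 21 (adds 63)
shortest-cost path #6: 3→0→7→8→11 push 4 @ unit cost 27 (adds 108)
total cost = 411

Minimum cost for 21 units: 411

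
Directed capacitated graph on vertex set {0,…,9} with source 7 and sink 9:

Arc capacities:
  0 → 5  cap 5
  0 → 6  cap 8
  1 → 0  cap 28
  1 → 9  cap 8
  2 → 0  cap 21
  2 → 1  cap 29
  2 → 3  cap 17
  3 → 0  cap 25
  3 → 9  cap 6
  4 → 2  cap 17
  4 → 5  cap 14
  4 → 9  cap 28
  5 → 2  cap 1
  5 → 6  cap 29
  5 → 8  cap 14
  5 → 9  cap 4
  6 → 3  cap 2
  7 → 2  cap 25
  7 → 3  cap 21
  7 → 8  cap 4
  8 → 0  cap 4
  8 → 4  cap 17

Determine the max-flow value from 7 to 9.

augment #1: 7→3→9 bottleneck 6, total now 6
augment #2: 7→2→1→9 bottleneck 8, total now 14
augment #3: 7→8→4→9 bottleneck 4, total now 18
augment #4: 7→2→0→5→9 bottleneck 4, total now 22
augment #5: 7→2→0→5→8→4→9 bottleneck 1, total now 23

Maximum flow value: 23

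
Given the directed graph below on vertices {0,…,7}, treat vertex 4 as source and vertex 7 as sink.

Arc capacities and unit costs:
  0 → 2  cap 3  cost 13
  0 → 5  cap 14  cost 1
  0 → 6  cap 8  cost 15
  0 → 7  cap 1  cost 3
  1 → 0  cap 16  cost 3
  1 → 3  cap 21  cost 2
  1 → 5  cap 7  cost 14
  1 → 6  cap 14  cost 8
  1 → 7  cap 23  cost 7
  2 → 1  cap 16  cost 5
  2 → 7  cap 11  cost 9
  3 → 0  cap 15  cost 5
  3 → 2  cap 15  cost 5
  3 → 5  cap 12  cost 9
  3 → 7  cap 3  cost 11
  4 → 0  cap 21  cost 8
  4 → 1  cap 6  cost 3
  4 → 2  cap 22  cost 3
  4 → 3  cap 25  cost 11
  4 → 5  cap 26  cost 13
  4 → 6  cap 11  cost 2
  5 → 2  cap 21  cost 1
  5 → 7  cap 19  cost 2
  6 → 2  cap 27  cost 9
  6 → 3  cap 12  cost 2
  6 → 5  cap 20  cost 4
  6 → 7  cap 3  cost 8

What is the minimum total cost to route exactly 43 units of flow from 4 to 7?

Minimum cost for 43 units: 463

shortest-cost path #1: 4→6→5→7 push 11 @ unit cost 8 (adds 88)
shortest-cost path #2: 4→1→0→7 push 1 @ unit cost 9 (adds 9)
shortest-cost path #3: 4→1→0→5→7 push 5 @ unit cost 9 (adds 45)
shortest-cost path #4: 4→0→5→7 push 3 @ unit cost 11 (adds 33)
shortest-cost path #5: 4→0→1→7 push 6 @ unit cost 12 (adds 72)
shortest-cost path #6: 4→2→7 push 11 @ unit cost 12 (adds 132)
shortest-cost path #7: 4→0→5→6→7 push 3 @ unit cost 13 (adds 39)
shortest-cost path #8: 4→2→1→7 push 3 @ unit cost 15 (adds 45)
total cost = 463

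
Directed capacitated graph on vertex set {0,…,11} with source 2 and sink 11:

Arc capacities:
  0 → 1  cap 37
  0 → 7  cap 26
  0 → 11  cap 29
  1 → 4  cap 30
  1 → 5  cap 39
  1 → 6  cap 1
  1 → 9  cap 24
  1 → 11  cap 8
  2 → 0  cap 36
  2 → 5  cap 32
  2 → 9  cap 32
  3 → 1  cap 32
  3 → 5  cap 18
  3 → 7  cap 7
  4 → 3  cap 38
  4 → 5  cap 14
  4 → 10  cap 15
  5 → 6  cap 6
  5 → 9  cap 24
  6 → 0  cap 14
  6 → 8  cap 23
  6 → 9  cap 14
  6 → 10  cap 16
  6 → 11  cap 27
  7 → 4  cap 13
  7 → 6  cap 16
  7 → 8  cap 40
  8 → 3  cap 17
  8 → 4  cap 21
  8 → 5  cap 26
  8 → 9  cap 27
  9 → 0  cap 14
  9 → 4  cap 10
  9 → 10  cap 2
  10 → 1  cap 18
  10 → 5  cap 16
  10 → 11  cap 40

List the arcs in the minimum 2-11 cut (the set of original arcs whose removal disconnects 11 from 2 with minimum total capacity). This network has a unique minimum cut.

Min-cut arcs: {(2,0), (5,6), (9,0), (9,4), (9,10)} (total capacity 68)

augment #1: 2→0→11 push 29
augment #2: 2→0→1→11 push 7
augment #3: 2→5→6→11 push 6
augment #4: 2→9→10→11 push 2
augment #5: 2→9→0→1→11 push 1
augment #6: 2→9→4→10→11 push 10
augment #7: 2→9→0→1→6→11 push 1
augment #8: 2→9→0→7→6→11 push 12
max flow = 68; residual-reachable set from 2 gives S-side
cut edges (S→T): {(2,0), (5,6), (9,0), (9,4), (9,10)} total cap 68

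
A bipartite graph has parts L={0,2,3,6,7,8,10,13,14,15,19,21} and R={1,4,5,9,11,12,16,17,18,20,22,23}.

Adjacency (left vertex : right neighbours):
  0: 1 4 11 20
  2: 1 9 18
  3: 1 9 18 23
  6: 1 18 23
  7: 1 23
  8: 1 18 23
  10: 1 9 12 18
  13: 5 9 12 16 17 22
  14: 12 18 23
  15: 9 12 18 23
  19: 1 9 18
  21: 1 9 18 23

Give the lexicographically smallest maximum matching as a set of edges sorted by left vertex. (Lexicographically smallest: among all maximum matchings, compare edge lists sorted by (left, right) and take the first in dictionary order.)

|M| = 7 (so the lex-smallest maximum matching has 7 edges)
process left vertices in ascending order; for each, take the smallest-labelled available neighbour that still permits 7 edges overall, or leave it unmatched if none does
lex-smallest matching: {0-4, 2-1, 3-9, 6-18, 7-23, 10-12, 13-5}

Lex-smallest maximum matching: {(0,4), (2,1), (3,9), (6,18), (7,23), (10,12), (13,5)}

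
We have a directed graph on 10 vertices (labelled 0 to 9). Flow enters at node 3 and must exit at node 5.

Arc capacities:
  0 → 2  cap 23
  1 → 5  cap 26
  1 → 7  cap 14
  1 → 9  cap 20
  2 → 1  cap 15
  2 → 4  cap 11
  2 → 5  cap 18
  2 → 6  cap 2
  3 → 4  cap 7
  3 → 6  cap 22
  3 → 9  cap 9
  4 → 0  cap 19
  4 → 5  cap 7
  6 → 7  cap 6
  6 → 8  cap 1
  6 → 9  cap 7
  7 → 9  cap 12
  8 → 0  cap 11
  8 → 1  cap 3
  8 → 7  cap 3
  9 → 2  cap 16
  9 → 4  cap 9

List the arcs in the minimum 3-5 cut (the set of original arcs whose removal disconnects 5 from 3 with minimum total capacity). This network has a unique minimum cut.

augment #1: 3→4→5 push 7
augment #2: 3→9→2→5 push 9
augment #3: 3→6→8→1→5 push 1
augment #4: 3→6→9→2→5 push 7
augment #5: 3→6→7→9→4→0→2→5 push 2
augment #6: 3→6→7→9→4→0→2→1→5 push 4
max flow = 30; residual-reachable set from 3 gives S-side
cut edges (S→T): {(3,4), (3,9), (6,7), (6,8), (6,9)} total cap 30

Min-cut arcs: {(3,4), (3,9), (6,7), (6,8), (6,9)} (total capacity 30)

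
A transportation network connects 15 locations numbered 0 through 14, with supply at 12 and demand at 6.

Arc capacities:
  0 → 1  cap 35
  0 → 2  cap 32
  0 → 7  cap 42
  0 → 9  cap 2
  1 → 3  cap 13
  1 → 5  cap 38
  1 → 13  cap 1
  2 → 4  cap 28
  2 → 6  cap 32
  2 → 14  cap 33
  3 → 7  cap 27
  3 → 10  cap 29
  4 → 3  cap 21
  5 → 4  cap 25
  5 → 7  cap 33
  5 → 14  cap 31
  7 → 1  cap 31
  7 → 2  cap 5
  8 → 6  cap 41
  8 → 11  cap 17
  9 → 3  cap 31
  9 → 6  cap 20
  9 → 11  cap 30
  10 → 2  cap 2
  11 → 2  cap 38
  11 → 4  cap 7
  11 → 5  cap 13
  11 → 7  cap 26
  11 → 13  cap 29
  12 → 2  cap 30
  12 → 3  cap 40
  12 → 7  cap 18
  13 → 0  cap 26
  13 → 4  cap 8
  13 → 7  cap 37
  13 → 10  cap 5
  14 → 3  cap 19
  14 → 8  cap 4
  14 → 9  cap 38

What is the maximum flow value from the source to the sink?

augment #1: 12→2→6 bottleneck 30, total now 30
augment #2: 12→7→2→6 bottleneck 2, total now 32
augment #3: 12→7→2→14→8→6 bottleneck 3, total now 35
augment #4: 12→3→10→2→14→8→6 bottleneck 1, total now 36
augment #5: 12→3→10→2→14→9→6 bottleneck 1, total now 37
augment #6: 12→7→1→5→14→9→6 bottleneck 13, total now 50
augment #7: 12→3→7→1→5→14→9→6 bottleneck 6, total now 56

Maximum flow value: 56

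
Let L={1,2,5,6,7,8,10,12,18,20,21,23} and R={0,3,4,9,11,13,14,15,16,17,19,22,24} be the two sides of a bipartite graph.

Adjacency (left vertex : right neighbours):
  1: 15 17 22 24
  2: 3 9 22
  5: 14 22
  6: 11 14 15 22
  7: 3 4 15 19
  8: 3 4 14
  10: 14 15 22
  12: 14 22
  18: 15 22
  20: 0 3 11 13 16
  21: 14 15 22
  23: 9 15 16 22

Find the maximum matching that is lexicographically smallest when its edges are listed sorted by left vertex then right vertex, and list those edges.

Lex-smallest maximum matching: {(1,17), (2,3), (5,14), (6,11), (7,19), (8,4), (10,15), (12,22), (20,0), (23,9)}

|M| = 10 (so the lex-smallest maximum matching has 10 edges)
process left vertices in ascending order; for each, take the smallest-labelled available neighbour that still permits 10 edges overall, or leave it unmatched if none does
lex-smallest matching: {1-17, 2-3, 5-14, 6-11, 7-19, 8-4, 10-15, 12-22, 20-0, 23-9}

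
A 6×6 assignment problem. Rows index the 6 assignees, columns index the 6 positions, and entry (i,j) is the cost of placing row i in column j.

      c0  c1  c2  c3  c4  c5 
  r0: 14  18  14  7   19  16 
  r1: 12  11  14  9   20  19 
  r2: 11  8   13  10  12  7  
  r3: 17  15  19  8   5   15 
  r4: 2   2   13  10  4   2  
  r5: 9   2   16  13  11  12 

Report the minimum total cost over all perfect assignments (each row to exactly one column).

Minimum assignment cost: 37

optimal assignment: row0→col3 (cost 7), row1→col2 (cost 14), row2→col5 (cost 7), row3→col4 (cost 5), row4→col0 (cost 2), row5→col1 (cost 2)
total = 7 + 14 + 7 + 5 + 2 + 2 = 37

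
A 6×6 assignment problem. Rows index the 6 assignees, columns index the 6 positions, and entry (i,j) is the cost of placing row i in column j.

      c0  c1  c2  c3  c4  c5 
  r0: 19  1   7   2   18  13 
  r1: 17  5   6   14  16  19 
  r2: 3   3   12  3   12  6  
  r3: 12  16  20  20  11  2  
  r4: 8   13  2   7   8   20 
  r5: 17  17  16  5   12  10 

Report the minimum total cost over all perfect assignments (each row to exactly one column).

Minimum assignment cost: 25

optimal assignment: row0→col1 (cost 1), row1→col2 (cost 6), row2→col0 (cost 3), row3→col5 (cost 2), row4→col4 (cost 8), row5→col3 (cost 5)
total = 1 + 6 + 3 + 2 + 8 + 5 = 25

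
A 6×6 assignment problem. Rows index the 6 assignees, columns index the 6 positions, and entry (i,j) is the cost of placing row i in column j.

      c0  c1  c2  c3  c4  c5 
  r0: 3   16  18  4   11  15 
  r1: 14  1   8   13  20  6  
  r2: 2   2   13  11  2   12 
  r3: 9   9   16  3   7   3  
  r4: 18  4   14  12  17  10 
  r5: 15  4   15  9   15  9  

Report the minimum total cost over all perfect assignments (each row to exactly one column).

Minimum assignment cost: 29

one of 2 optimal assignments: row0→col0 (cost 3), row1→col2 (cost 8), row2→col4 (cost 2), row3→col3 (cost 3), row4→col1 (cost 4), row5→col5 (cost 9)
total = 3 + 8 + 2 + 3 + 4 + 9 = 29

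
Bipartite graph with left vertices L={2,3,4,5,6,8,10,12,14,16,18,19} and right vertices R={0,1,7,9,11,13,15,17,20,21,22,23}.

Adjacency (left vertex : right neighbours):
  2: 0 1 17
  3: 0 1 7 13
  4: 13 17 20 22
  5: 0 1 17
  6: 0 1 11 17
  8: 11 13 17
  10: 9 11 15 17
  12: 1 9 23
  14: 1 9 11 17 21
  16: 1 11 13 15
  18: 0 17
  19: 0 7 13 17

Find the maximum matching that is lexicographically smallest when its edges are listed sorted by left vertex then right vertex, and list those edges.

Lex-smallest maximum matching: {(2,0), (3,1), (4,20), (5,17), (6,11), (8,13), (10,9), (12,23), (14,21), (16,15), (19,7)}

|M| = 11 (so the lex-smallest maximum matching has 11 edges)
process left vertices in ascending order; for each, take the smallest-labelled available neighbour that still permits 11 edges overall, or leave it unmatched if none does
lex-smallest matching: {2-0, 3-1, 4-20, 5-17, 6-11, 8-13, 10-9, 12-23, 14-21, 16-15, 19-7}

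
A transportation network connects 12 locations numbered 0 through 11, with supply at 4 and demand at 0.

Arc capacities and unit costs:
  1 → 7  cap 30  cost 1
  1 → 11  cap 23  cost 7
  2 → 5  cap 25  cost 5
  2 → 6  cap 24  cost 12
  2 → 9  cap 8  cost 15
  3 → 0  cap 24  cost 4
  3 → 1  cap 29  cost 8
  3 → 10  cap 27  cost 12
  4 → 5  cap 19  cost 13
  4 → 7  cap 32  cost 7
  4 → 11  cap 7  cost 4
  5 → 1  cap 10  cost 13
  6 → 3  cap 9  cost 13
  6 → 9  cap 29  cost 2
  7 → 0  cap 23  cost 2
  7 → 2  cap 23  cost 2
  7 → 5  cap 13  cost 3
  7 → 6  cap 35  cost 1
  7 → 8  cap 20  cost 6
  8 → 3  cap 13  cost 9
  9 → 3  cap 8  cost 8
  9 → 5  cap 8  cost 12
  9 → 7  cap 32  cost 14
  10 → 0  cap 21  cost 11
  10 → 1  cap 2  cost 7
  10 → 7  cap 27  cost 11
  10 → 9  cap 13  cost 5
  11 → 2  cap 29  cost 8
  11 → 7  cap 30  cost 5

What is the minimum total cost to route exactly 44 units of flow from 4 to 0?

shortest-cost path #1: 4→7→0 push 23 @ unit cost 9 (adds 207)
shortest-cost path #2: 4→7→6→9→3→0 push 8 @ unit cost 22 (adds 176)
shortest-cost path #3: 4→7→6→3→0 push 1 @ unit cost 25 (adds 25)
shortest-cost path #4: 4→11→7→6→3→0 push 7 @ unit cost 27 (adds 189)
shortest-cost path #5: 4→5→1→7→6→3→0 push 1 @ unit cost 45 (adds 45)
shortest-cost path #6: 4→5→1→7→8→3→0 push 4 @ unit cost 46 (adds 184)
total cost = 826

Minimum cost for 44 units: 826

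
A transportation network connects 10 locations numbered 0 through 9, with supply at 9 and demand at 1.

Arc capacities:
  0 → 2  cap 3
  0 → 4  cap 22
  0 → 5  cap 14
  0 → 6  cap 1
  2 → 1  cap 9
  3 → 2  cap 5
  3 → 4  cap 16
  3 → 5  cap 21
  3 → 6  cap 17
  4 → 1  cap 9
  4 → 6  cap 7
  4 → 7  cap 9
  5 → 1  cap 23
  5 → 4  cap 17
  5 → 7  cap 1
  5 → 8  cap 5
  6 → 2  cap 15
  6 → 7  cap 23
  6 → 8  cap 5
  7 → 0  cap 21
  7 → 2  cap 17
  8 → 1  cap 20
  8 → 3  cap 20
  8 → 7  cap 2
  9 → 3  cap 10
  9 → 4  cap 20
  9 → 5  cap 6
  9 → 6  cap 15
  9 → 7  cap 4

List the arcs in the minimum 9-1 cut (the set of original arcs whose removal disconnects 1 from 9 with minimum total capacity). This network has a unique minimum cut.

augment #1: 9→4→1 push 9
augment #2: 9→5→1 push 6
augment #3: 9→3→2→1 push 5
augment #4: 9→3→5→1 push 5
augment #5: 9→6→2→1 push 4
augment #6: 9→6→8→1 push 5
augment #7: 9→7→0→5→1 push 4
augment #8: 9→4→7→0→5→1 push 8
augment #9: 9→4→7→0→5→8→1 push 1
augment #10: 9→6→2→3→5→8→1 push 4
max flow = 51; residual-reachable set from 9 gives S-side
cut edges (S→T): {(2,1), (4,1), (5,1), (5,8), (6,8)} total cap 51

Min-cut arcs: {(2,1), (4,1), (5,1), (5,8), (6,8)} (total capacity 51)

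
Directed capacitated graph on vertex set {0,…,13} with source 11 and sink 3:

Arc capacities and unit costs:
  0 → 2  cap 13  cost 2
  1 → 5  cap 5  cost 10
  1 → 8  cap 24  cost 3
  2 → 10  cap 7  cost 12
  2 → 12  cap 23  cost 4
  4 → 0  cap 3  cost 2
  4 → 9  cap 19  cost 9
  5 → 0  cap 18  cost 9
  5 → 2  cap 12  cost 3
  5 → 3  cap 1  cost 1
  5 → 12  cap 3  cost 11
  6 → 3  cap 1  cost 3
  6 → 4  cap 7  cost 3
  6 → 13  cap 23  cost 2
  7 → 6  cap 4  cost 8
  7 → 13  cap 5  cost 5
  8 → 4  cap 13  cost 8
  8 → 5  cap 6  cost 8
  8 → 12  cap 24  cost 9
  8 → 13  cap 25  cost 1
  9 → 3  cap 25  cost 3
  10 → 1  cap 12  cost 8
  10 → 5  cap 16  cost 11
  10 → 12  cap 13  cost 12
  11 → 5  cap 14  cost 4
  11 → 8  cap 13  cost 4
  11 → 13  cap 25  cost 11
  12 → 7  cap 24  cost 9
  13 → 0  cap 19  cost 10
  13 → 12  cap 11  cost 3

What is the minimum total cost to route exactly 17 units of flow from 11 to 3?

shortest-cost path #1: 11→5→3 push 1 @ unit cost 5 (adds 5)
shortest-cost path #2: 11→8→4→9→3 push 13 @ unit cost 24 (adds 312)
shortest-cost path #3: 11→5→2→12→7→6→3 push 1 @ unit cost 31 (adds 31)
shortest-cost path #4: 11→5→2→12→7→6→4→9→3 push 2 @ unit cost 43 (adds 86)
total cost = 434

Minimum cost for 17 units: 434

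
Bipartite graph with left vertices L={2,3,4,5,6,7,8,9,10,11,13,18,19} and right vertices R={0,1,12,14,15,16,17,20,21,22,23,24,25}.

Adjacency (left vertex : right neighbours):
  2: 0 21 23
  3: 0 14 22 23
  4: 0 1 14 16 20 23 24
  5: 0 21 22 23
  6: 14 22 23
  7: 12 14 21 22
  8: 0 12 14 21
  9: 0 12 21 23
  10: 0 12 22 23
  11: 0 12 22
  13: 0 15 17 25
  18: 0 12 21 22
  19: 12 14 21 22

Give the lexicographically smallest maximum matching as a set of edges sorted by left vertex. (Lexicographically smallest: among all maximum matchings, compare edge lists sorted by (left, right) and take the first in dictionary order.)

|M| = 8 (so the lex-smallest maximum matching has 8 edges)
process left vertices in ascending order; for each, take the smallest-labelled available neighbour that still permits 8 edges overall, or leave it unmatched if none does
lex-smallest matching: {2-0, 3-14, 4-1, 5-21, 6-22, 7-12, 9-23, 13-15}

Lex-smallest maximum matching: {(2,0), (3,14), (4,1), (5,21), (6,22), (7,12), (9,23), (13,15)}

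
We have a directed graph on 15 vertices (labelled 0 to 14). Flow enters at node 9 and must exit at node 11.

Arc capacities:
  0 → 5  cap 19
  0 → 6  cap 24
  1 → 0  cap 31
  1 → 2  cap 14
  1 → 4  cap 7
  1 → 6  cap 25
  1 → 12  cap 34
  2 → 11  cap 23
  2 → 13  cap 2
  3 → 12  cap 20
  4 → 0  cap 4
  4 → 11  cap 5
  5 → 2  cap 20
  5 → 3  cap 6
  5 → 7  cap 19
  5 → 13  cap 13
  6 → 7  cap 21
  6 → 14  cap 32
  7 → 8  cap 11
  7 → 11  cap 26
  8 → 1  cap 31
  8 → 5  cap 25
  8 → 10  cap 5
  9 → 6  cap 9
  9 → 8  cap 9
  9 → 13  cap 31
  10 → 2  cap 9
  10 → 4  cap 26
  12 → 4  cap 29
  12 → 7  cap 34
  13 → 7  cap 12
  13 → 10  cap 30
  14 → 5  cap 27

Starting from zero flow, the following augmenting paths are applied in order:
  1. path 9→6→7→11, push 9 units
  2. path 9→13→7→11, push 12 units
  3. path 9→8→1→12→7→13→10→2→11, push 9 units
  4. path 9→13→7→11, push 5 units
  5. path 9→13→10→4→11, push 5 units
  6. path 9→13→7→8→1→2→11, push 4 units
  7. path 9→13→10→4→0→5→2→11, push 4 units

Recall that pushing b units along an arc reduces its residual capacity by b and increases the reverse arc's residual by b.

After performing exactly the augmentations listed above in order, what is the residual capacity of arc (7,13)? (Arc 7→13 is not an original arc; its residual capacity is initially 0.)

after path 1 (9→6→7→11, push 9): res(7,13)=0
after path 2 (9→13→7→11, push 12): res(7,13)=12
after path 3 (9→8→1→12→7→13→10→2→11, push 9): res(7,13)=3
after path 4 (9→13→7→11, push 5): res(7,13)=8
after path 5 (9→13→10→4→11, push 5): res(7,13)=8
after path 6 (9→13→7→8→1→2→11, push 4): res(7,13)=12
after path 7 (9→13→10→4→0→5→2→11, push 4): res(7,13)=12

Residual capacity of (7,13): 12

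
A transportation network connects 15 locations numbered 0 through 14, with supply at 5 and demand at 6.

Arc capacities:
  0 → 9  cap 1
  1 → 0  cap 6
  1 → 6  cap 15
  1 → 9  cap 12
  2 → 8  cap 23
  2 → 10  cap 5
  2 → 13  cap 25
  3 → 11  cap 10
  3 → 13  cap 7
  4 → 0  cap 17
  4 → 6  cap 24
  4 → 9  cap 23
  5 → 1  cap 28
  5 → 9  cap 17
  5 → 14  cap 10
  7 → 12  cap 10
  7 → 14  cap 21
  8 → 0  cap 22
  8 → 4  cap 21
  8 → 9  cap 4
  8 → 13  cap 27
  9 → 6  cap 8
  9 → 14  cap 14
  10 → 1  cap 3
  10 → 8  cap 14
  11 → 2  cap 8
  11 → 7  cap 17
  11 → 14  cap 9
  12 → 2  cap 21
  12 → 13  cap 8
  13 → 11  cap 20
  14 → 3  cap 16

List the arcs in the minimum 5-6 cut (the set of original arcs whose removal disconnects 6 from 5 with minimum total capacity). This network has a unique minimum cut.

augment #1: 5→1→6 push 15
augment #2: 5→9→6 push 8
augment #3: 5→14→3→11→2→8→4→6 push 8
augment #4: 5→14→3→11→7→12→2→8→4→6 push 2
augment #5: 5→9→14→3→13→11→7→12→2→8→4→6 push 6
max flow = 39; residual-reachable set from 5 gives S-side
cut edges (S→T): {(1,6), (9,6), (14,3)} total cap 39

Min-cut arcs: {(1,6), (9,6), (14,3)} (total capacity 39)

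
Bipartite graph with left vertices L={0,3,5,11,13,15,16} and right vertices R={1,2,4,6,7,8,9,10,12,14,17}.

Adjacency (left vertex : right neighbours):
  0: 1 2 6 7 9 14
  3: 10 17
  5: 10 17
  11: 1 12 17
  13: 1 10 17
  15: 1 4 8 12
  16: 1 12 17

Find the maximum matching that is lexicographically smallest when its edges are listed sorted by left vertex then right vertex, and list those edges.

|M| = 6 (so the lex-smallest maximum matching has 6 edges)
process left vertices in ascending order; for each, take the smallest-labelled available neighbour that still permits 6 edges overall, or leave it unmatched if none does
lex-smallest matching: {0-2, 3-10, 5-17, 11-1, 15-4, 16-12}

Lex-smallest maximum matching: {(0,2), (3,10), (5,17), (11,1), (15,4), (16,12)}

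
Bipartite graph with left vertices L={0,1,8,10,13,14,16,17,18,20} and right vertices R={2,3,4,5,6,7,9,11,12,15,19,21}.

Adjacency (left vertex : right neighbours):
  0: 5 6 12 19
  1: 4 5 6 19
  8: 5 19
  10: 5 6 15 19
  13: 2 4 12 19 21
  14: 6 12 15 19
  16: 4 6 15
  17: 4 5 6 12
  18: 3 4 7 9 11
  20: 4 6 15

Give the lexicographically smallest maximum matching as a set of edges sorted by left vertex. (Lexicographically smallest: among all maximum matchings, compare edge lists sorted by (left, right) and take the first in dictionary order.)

Lex-smallest maximum matching: {(0,5), (1,4), (8,19), (10,6), (13,2), (14,12), (16,15), (18,3)}

|M| = 8 (so the lex-smallest maximum matching has 8 edges)
process left vertices in ascending order; for each, take the smallest-labelled available neighbour that still permits 8 edges overall, or leave it unmatched if none does
lex-smallest matching: {0-5, 1-4, 8-19, 10-6, 13-2, 14-12, 16-15, 18-3}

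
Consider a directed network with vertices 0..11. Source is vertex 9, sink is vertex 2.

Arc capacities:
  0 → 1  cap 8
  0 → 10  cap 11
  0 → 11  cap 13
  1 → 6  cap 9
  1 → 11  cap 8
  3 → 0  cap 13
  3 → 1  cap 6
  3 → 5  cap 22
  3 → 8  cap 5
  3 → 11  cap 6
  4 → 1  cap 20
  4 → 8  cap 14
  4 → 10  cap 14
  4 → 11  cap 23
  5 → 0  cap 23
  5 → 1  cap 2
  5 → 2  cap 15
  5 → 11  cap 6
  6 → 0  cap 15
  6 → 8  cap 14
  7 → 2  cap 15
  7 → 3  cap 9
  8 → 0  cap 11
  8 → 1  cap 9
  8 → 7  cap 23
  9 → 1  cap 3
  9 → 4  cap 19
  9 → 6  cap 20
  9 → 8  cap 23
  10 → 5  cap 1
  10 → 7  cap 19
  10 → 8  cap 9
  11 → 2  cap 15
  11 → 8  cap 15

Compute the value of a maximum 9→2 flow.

Maximum flow value: 40

augment #1: 9→1→11→2 bottleneck 3, total now 3
augment #2: 9→4→11→2 bottleneck 12, total now 15
augment #3: 9→8→7→2 bottleneck 15, total now 30
augment #4: 9→4→10→5→2 bottleneck 1, total now 31
augment #5: 9→8→7→3→5→2 bottleneck 8, total now 39
augment #6: 9→4→10→7→3→5→2 bottleneck 1, total now 40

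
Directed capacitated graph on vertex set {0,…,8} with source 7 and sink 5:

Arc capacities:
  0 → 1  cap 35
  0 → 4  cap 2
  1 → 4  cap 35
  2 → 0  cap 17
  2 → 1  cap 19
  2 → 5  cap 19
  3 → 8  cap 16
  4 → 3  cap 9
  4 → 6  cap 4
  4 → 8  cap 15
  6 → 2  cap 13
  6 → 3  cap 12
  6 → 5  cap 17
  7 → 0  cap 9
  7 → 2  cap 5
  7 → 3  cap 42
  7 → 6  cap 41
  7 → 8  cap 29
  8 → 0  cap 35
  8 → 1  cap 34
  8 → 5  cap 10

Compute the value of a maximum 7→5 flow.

Maximum flow value: 45

augment #1: 7→2→5 bottleneck 5, total now 5
augment #2: 7→6→5 bottleneck 17, total now 22
augment #3: 7→8→5 bottleneck 10, total now 32
augment #4: 7→6→2→5 bottleneck 13, total now 45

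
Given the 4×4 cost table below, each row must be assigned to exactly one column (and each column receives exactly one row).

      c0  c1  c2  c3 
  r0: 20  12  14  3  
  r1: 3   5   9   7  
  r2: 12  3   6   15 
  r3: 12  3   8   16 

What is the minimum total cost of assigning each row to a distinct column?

optimal assignment: row0→col3 (cost 3), row1→col0 (cost 3), row2→col2 (cost 6), row3→col1 (cost 3)
total = 3 + 3 + 6 + 3 = 15

Minimum assignment cost: 15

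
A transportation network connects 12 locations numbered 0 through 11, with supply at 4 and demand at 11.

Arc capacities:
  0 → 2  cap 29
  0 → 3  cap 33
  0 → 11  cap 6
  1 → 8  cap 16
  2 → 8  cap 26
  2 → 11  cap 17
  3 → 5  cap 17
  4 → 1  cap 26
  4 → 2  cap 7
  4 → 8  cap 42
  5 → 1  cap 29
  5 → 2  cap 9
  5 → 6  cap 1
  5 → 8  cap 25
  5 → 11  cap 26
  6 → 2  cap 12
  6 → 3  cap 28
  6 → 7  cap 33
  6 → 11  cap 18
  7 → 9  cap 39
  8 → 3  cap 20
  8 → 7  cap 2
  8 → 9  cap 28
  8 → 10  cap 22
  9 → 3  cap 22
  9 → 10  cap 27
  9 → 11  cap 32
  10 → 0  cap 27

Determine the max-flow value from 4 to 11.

Maximum flow value: 65

augment #1: 4→2→11 bottleneck 7, total now 7
augment #2: 4→8→9→11 bottleneck 28, total now 35
augment #3: 4→8→3→5→11 bottleneck 14, total now 49
augment #4: 4→1→8→3→5→11 bottleneck 3, total now 52
augment #5: 4→1→8→7→9→11 bottleneck 2, total now 54
augment #6: 4→1→8→10→0→11 bottleneck 6, total now 60
augment #7: 4→1→8→10→0→2→11 bottleneck 5, total now 65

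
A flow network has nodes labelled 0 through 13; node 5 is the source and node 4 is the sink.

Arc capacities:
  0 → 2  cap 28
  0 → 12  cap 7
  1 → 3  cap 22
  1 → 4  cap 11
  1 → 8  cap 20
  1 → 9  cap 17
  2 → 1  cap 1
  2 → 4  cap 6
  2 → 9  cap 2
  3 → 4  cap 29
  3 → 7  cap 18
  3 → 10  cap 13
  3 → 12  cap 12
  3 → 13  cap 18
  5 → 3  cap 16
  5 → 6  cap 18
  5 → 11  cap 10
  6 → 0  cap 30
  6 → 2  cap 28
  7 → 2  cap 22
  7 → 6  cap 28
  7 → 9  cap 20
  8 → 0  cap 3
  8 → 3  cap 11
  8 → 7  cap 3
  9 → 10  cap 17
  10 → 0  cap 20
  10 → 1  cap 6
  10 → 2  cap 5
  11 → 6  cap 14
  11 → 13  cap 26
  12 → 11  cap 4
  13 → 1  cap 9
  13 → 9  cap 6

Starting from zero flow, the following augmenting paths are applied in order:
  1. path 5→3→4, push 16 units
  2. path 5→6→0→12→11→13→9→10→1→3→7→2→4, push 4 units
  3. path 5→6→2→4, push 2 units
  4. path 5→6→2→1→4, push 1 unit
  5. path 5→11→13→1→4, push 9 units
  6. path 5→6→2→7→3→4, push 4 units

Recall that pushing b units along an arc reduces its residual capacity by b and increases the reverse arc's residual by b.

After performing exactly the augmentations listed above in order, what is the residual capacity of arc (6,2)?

after path 1 (5→3→4, push 16): res(6,2)=28
after path 2 (5→6→0→12→11→13→9→10→1→3→7→2→4, push 4): res(6,2)=28
after path 3 (5→6→2→4, push 2): res(6,2)=26
after path 4 (5→6→2→1→4, push 1): res(6,2)=25
after path 5 (5→11→13→1→4, push 9): res(6,2)=25
after path 6 (5→6→2→7→3→4, push 4): res(6,2)=21

Residual capacity of (6,2): 21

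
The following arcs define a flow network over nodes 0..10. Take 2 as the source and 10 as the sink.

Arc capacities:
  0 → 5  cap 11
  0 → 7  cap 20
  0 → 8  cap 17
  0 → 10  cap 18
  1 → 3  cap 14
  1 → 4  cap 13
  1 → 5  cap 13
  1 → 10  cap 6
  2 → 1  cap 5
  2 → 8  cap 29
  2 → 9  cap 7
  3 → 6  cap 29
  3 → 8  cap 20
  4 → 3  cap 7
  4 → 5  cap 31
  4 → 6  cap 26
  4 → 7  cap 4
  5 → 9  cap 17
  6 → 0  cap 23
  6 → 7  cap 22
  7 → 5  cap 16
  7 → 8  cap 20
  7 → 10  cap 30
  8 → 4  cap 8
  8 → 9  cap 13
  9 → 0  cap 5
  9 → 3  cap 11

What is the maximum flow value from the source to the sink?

Maximum flow value: 29

augment #1: 2→1→10 bottleneck 5, total now 5
augment #2: 2→9→0→10 bottleneck 5, total now 10
augment #3: 2→8→4→7→10 bottleneck 4, total now 14
augment #4: 2→8→4→6→0→10 bottleneck 4, total now 18
augment #5: 2→9→3→6→0→10 bottleneck 2, total now 20
augment #6: 2→8→9→3→6→0→10 bottleneck 7, total now 27
augment #7: 2→8→9→3→6→7→10 bottleneck 2, total now 29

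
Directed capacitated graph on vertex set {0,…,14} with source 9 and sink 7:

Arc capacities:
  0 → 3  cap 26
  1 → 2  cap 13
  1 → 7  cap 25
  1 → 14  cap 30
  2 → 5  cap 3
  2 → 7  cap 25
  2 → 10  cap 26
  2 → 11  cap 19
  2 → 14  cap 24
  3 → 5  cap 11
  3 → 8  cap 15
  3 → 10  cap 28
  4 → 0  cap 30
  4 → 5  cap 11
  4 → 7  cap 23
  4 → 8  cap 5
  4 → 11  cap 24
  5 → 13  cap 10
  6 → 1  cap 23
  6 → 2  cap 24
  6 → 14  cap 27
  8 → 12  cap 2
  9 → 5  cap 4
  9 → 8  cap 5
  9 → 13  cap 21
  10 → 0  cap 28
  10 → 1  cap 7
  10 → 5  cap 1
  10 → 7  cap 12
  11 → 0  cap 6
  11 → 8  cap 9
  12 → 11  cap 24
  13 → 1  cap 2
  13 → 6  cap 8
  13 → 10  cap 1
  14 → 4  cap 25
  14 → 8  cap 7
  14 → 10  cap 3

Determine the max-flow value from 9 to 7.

augment #1: 9→13→1→7 bottleneck 2, total now 2
augment #2: 9→13→10→7 bottleneck 1, total now 3
augment #3: 9→13→6→1→7 bottleneck 8, total now 11
augment #4: 9→8→12→11→0→3→10→7 bottleneck 2, total now 13

Maximum flow value: 13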